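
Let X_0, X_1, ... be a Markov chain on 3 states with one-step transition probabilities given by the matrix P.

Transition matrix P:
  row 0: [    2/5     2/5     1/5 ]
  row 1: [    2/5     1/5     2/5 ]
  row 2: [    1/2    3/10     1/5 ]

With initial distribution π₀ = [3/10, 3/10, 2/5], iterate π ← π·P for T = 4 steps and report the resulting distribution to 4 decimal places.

t=0: π = [0.3000, 0.3000, 0.4000]
t=1: π = [0.4400, 0.3000, 0.2600]
t=2: π = [0.4260, 0.3140, 0.2600]
t=3: π = [0.4260, 0.3112, 0.2628]
t=4: π = [0.4263, 0.3115, 0.2622]

π = [0.4263, 0.3115, 0.2622]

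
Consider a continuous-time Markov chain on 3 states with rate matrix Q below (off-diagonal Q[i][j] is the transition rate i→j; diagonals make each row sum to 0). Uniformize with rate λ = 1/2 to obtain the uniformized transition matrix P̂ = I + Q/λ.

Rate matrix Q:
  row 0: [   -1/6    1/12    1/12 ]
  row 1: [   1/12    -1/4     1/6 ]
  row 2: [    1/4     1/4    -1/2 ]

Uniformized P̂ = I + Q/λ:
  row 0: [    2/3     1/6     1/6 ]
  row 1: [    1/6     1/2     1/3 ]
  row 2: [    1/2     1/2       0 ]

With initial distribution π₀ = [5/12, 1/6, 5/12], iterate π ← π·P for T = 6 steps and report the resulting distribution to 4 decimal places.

t=0: π = [0.4167, 0.1667, 0.4167]
t=1: π = [0.5139, 0.3611, 0.1250]
t=2: π = [0.4653, 0.3287, 0.2060]
t=3: π = [0.4680, 0.3449, 0.1871]
t=4: π = [0.4630, 0.3440, 0.1930]
t=5: π = [0.4625, 0.3457, 0.1918]
t=6: π = [0.4619, 0.3458, 0.1923]

π = [0.4619, 0.3458, 0.1923]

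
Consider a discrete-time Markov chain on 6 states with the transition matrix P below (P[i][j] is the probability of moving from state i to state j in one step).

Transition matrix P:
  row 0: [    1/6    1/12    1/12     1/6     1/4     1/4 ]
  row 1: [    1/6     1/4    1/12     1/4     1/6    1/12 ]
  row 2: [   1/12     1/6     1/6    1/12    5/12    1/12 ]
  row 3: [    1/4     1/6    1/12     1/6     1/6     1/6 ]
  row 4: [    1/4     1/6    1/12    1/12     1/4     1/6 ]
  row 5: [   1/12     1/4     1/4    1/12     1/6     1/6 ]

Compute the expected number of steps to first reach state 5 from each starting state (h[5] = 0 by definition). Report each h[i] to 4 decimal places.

First-step conditioning: h[5] = 0; for i ≠ 5, h[i] = 1 + Σ_k P[i][k]·h[k].
  h[0] = 1 + 1/6·h[0] + 1/12·h[1] + 1/12·h[2] + 1/6·h[3] + 1/4·h[4]
  h[1] = 1 + 1/6·h[0] + 1/4·h[1] + 1/12·h[2] + 1/4·h[3] + 1/6·h[4]
  h[2] = 1 + 1/12·h[0] + 1/6·h[1] + 1/6·h[2] + 1/12·h[3] + 5/12·h[4]
  h[3] = 1 + 1/4·h[0] + 1/6·h[1] + 1/12·h[2] + 1/6·h[3] + 1/6·h[4]
  h[4] = 1 + 1/4·h[0] + 1/6·h[1] + 1/12·h[2] + 1/12·h[3] + 1/4·h[4]
Solving the 5×5 linear system over states ≠ 5 gives exactly h = [8580/1523, 10296/1523, 10368/1523, 9372/1523, 9372/1523, 0] (h[5] = 0 is the target).

h = [5.6336, 6.7603, 6.8076, 6.1536, 6.1536, 0.0000]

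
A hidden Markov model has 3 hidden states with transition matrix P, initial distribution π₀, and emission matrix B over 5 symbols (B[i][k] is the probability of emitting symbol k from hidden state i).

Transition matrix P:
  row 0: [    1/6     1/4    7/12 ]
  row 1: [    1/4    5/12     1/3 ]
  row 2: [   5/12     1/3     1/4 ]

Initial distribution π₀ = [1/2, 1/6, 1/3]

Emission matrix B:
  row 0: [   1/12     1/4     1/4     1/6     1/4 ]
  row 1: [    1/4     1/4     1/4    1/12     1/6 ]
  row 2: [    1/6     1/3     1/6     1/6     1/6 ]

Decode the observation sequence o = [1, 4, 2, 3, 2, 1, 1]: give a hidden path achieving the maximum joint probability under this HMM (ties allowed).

t=0: δ = [1.250e-01, 4.167e-02, 1.111e-01]  (obs o_0=1)
t=1: δ = [1.157e-02, 6.173e-03, 1.215e-02]  ψ = [2, 2, 0]  (obs o_1=4)
t=2: δ = [1.266e-03, 1.013e-03, 1.125e-03]  ψ = [2, 2, 0]  (obs o_2=2)
t=3: δ = [7.814e-05, 3.516e-05, 1.231e-04]  ψ = [2, 1, 0]  (obs o_3=3)
t=4: δ = [1.282e-05, 1.026e-05, 7.597e-06]  ψ = [2, 2, 0]  (obs o_4=2)
t=5: δ = [7.914e-07, 1.068e-06, 2.493e-06]  ψ = [2, 1, 0]  (obs o_5=1)
t=6: δ = [2.597e-07, 2.077e-07, 2.077e-07]  ψ = [2, 2, 2]  (obs o_6=1)
backtrack: best end state = 0; path = [0, 2, 0, 2, 0, 2, 0]

path = [0, 2, 0, 2, 0, 2, 0]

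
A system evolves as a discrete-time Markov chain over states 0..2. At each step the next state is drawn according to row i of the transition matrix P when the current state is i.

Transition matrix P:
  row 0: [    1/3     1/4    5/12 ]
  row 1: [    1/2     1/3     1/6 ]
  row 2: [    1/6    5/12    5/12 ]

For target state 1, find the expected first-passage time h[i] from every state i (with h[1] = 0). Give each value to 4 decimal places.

First-step conditioning: h[1] = 0; for i ≠ 1, h[i] = 1 + Σ_k P[i][k]·h[k].
  h[0] = 1 + 1/3·h[0] + 5/12·h[2]
  h[2] = 1 + 1/6·h[0] + 5/12·h[2]
Solving the 2×2 linear system over states ≠ 1 gives exactly h = [72/23, 0, 60/23] (h[1] = 0 is the target).

h = [3.1304, 0.0000, 2.6087]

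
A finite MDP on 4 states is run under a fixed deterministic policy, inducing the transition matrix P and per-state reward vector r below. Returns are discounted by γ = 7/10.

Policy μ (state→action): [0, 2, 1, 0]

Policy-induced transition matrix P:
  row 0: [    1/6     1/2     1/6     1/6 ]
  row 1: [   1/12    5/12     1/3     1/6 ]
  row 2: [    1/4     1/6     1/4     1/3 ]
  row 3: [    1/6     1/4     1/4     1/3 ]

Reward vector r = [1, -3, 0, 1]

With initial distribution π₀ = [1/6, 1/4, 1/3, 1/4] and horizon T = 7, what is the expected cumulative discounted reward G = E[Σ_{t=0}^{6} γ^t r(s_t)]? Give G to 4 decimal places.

t=0: π = [0.1667, 0.2500, 0.3333, 0.2500], E[r] = -0.3333, γ^t·E[r] = -0.333333, running G = -0.333333
t=1: π = [0.1736, 0.3056, 0.2569, 0.2639], E[r] = -0.4792, γ^t·E[r] = -0.335417, running G = -0.668750
t=2: π = [0.1626, 0.3229, 0.2610, 0.2535], E[r] = -0.5527, γ^t·E[r] = -0.270804, running G = -0.939554
t=3: π = [0.1615, 0.3227, 0.2634, 0.2524], E[r] = -0.5543, γ^t·E[r] = -0.190109, running G = -1.129663
t=4: π = [0.1617, 0.3222, 0.2634, 0.2526], E[r] = -0.5523, γ^t·E[r] = -0.132608, running G = -1.262272
t=5: π = [0.1618, 0.3222, 0.2634, 0.2527], E[r] = -0.5521, γ^t·E[r] = -0.092791, running G = -1.355062
t=6: π = [0.1618, 0.3222, 0.2634, 0.2527], E[r] = -0.5521, γ^t·E[r] = -0.064958, running G = -1.420020

G = -1.4200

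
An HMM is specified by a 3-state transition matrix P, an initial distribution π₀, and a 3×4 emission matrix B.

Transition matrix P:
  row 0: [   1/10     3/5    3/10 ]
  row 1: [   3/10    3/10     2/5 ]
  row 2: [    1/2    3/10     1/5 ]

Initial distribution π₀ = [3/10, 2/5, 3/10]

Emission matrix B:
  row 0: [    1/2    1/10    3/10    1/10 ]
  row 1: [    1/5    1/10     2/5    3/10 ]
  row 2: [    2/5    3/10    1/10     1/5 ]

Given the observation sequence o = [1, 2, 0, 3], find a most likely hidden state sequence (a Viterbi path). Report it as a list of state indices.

path = [2, 1, 0, 1]

t=0: δ = [3.000e-02, 4.000e-02, 9.000e-02]  (obs o_0=1)
t=1: δ = [1.350e-02, 1.080e-02, 1.800e-03]  ψ = [2, 2, 2]  (obs o_1=2)
t=2: δ = [1.620e-03, 1.620e-03, 1.728e-03]  ψ = [1, 0, 1]  (obs o_2=0)
t=3: δ = [8.640e-05, 2.916e-04, 1.296e-04]  ψ = [2, 0, 1]  (obs o_3=3)
backtrack: best end state = 1; path = [2, 1, 0, 1]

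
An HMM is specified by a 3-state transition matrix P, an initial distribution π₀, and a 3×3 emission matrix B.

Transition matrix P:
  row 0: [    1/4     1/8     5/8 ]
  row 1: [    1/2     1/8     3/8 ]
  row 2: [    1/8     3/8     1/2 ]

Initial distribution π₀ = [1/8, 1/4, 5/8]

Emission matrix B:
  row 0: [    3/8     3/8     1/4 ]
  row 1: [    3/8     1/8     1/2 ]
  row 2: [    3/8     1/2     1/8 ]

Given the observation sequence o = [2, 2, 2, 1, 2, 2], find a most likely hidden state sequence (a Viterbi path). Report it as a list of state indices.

path = [2, 1, 0, 2, 1, 0]

t=0: δ = [3.125e-02, 1.250e-01, 7.812e-02]  (obs o_0=2)
t=1: δ = [1.562e-02, 1.465e-02, 5.859e-03]  ψ = [1, 2, 1]  (obs o_1=2)
t=2: δ = [1.831e-03, 1.099e-03, 1.221e-03]  ψ = [1, 2, 0]  (obs o_2=2)
t=3: δ = [2.060e-04, 5.722e-05, 5.722e-04]  ψ = [1, 2, 0]  (obs o_3=1)
t=4: δ = [1.788e-05, 1.073e-04, 3.576e-05]  ψ = [2, 2, 2]  (obs o_4=2)
t=5: δ = [1.341e-05, 6.706e-06, 5.029e-06]  ψ = [1, 1, 1]  (obs o_5=2)
backtrack: best end state = 0; path = [2, 1, 0, 2, 1, 0]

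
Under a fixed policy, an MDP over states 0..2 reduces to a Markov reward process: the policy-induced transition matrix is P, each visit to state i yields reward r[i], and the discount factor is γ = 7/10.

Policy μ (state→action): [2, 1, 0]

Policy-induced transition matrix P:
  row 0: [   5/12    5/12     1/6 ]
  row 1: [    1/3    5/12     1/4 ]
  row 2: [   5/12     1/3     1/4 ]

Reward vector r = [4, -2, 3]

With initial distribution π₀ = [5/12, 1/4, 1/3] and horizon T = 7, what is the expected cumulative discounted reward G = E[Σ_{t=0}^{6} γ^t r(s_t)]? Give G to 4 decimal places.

t=0: π = [0.4167, 0.2500, 0.3333], E[r] = 2.1667, γ^t·E[r] = 2.166667, running G = 2.166667
t=1: π = [0.3958, 0.3889, 0.2153], E[r] = 1.4514, γ^t·E[r] = 1.015972, running G = 3.182639
t=2: π = [0.3843, 0.3987, 0.2170], E[r] = 1.3906, γ^t·E[r] = 0.681406, running G = 3.864045
t=3: π = [0.3834, 0.3986, 0.2180], E[r] = 1.3905, γ^t·E[r] = 0.476951, running G = 4.340996
t=4: π = [0.3835, 0.3985, 0.2180], E[r] = 1.3909, γ^t·E[r] = 0.333965, running G = 4.674962
t=5: π = [0.3835, 0.3985, 0.2180], E[r] = 1.3910, γ^t·E[r] = 0.233782, running G = 4.908743
t=6: π = [0.3835, 0.3985, 0.2180], E[r] = 1.3910, γ^t·E[r] = 0.163647, running G = 5.072390

G = 5.0724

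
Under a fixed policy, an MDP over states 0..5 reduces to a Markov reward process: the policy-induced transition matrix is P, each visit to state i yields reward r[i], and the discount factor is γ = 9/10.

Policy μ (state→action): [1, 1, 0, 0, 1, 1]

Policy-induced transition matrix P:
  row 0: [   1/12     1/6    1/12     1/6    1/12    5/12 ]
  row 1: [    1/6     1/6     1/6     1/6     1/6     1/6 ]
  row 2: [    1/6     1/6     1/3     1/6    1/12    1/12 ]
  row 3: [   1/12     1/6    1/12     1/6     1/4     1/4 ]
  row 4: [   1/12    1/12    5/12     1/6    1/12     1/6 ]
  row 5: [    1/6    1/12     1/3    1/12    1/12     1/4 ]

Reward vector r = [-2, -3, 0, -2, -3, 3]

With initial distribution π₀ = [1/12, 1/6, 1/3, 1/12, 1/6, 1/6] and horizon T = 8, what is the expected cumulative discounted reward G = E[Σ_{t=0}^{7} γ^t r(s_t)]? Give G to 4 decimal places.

G = -4.2806

t=0: π = [0.0833, 0.1667, 0.3333, 0.0833, 0.1667, 0.1667], E[r] = -0.8333, γ^t·E[r] = -0.833333, running G = -0.833333
t=1: π = [0.1389, 0.1389, 0.2778, 0.1528, 0.1111, 0.1806], E[r] = -0.7917, γ^t·E[r] = -0.712500, running G = -1.545833
t=2: π = [0.1331, 0.1424, 0.2465, 0.1516, 0.1204, 0.2060], E[r] = -0.7396, γ^t·E[r] = -0.599063, running G = -2.144896
t=3: π = [0.1329, 0.1395, 0.2485, 0.1495, 0.1205, 0.2092], E[r] = -0.7170, γ^t·E[r] = -0.522703, running G = -2.667599
t=4: π = [0.1331, 0.1392, 0.2495, 0.1492, 0.1199, 0.2091], E[r] = -0.7146, γ^t·E[r] = -0.468856, running G = -3.136455
t=5: π = [0.1332, 0.1393, 0.2495, 0.1492, 0.1198, 0.2090], E[r] = -0.7149, γ^t·E[r] = -0.422169, running G = -3.558624
t=6: π = [0.1332, 0.1393, 0.2495, 0.1492, 0.1198, 0.2090], E[r] = -0.7150, γ^t·E[r] = -0.379976, running G = -3.938600
t=7: π = [0.1331, 0.1393, 0.2495, 0.1492, 0.1198, 0.2090], E[r] = -0.7150, γ^t·E[r] = -0.341973, running G = -4.280573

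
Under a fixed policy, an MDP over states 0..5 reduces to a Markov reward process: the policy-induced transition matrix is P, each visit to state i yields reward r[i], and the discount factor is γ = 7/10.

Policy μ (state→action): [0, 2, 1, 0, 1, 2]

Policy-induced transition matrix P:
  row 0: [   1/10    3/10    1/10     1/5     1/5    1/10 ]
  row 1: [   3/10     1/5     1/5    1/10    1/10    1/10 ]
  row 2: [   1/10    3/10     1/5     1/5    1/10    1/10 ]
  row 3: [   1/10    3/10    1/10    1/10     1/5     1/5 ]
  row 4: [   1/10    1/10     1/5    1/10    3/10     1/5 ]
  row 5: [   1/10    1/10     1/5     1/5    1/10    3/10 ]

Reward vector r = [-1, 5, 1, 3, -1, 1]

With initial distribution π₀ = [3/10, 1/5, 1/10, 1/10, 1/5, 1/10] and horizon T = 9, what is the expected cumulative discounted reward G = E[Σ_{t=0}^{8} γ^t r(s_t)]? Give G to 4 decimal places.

t=0: π = [0.3000, 0.2000, 0.1000, 0.1000, 0.2000, 0.1000], E[r] = 1.0000, γ^t·E[r] = 1.000000, running G = 1.000000
t=1: π = [0.1400, 0.2200, 0.1600, 0.1500, 0.1800, 0.1500], E[r] = 1.5400, γ^t·E[r] = 1.078000, running G = 2.078000
t=2: π = [0.1440, 0.2120, 0.1710, 0.1450, 0.1650, 0.1630], E[r] = 1.5200, γ^t·E[r] = 0.744800, running G = 2.822800
t=3: π = [0.1424, 0.2132, 0.1711, 0.1478, 0.1619, 0.1636], E[r] = 1.5398, γ^t·E[r] = 0.528151, running G = 3.350951
t=4: π = [0.1426, 0.2136, 0.1710, 0.1477, 0.1614, 0.1637], E[r] = 1.5417, γ^t·E[r] = 0.370153, running G = 3.721104
t=5: π = [0.1427, 0.2136, 0.1710, 0.1477, 0.1613, 0.1636], E[r] = 1.5419, γ^t·E[r] = 0.259146, running G = 3.980250
t=6: π = [0.1427, 0.2136, 0.1710, 0.1477, 0.1613, 0.1636], E[r] = 1.5420, γ^t·E[r] = 0.181412, running G = 4.161663
t=7: π = [0.1427, 0.2136, 0.1710, 0.1477, 0.1613, 0.1636], E[r] = 1.5420, γ^t·E[r] = 0.126989, running G = 4.288651
t=8: π = [0.1427, 0.2136, 0.1710, 0.1477, 0.1613, 0.1636], E[r] = 1.5420, γ^t·E[r] = 0.088892, running G = 4.377543

G = 4.3775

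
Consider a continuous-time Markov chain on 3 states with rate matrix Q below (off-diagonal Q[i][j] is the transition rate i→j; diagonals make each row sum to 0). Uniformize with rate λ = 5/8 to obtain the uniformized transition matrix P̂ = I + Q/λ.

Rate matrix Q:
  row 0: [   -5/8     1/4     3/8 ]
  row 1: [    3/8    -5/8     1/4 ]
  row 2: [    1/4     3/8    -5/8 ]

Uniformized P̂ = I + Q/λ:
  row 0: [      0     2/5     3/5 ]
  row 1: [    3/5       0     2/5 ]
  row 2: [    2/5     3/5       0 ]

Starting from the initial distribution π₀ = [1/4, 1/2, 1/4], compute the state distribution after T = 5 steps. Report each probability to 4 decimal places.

t=0: π = [0.2500, 0.5000, 0.2500]
t=1: π = [0.4000, 0.2500, 0.3500]
t=2: π = [0.2900, 0.3700, 0.3400]
t=3: π = [0.3580, 0.3200, 0.3220]
t=4: π = [0.3208, 0.3364, 0.3428]
t=5: π = [0.3390, 0.3340, 0.3270]

π = [0.3390, 0.3340, 0.3270]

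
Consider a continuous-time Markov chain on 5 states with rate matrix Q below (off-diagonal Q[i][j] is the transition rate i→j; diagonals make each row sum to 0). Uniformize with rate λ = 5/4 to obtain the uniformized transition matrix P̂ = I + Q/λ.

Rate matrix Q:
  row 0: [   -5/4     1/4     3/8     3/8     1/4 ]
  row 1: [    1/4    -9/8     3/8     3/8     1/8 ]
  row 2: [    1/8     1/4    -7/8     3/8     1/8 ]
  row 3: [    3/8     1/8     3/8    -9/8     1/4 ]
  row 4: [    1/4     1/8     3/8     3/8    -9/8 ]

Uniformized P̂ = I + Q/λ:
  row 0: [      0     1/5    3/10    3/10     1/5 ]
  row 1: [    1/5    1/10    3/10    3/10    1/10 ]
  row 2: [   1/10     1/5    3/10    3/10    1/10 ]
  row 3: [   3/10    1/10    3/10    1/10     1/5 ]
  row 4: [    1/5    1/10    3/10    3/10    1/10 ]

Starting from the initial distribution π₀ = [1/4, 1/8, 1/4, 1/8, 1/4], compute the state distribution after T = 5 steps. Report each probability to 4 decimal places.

π = [0.1624, 0.1463, 0.3000, 0.2500, 0.1413]

t=0: π = [0.2500, 0.1250, 0.2500, 0.1250, 0.2500]
t=1: π = [0.1375, 0.1500, 0.3000, 0.2750, 0.1375]
t=2: π = [0.1700, 0.1438, 0.3000, 0.2450, 0.1413]
t=3: π = [0.1605, 0.1470, 0.3000, 0.2510, 0.1415]
t=4: π = [0.1630, 0.1461, 0.3000, 0.2498, 0.1412]
t=5: π = [0.1624, 0.1463, 0.3000, 0.2500, 0.1413]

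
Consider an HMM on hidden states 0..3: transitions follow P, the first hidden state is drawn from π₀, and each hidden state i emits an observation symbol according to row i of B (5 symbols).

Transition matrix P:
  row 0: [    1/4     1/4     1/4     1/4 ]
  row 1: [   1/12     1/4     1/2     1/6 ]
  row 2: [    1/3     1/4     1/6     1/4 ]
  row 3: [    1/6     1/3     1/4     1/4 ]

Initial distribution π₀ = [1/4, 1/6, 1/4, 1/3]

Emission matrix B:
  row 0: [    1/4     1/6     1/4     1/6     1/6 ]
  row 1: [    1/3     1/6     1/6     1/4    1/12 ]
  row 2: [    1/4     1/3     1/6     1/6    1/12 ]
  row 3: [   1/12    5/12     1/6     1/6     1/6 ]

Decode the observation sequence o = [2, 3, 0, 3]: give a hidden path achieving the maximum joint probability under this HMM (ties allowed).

path = [3, 1, 2, 1]

t=0: δ = [6.250e-02, 2.778e-02, 4.167e-02, 5.556e-02]  (obs o_0=2)
t=1: δ = [2.604e-03, 4.630e-03, 2.604e-03, 2.604e-03]  ψ = [0, 3, 0, 0]  (obs o_1=3)
t=2: δ = [2.170e-04, 3.858e-04, 5.787e-04, 6.430e-05]  ψ = [2, 1, 1, 1]  (obs o_2=0)
t=3: δ = [3.215e-05, 3.617e-05, 3.215e-05, 2.411e-05]  ψ = [2, 2, 1, 2]  (obs o_3=3)
backtrack: best end state = 1; path = [3, 1, 2, 1]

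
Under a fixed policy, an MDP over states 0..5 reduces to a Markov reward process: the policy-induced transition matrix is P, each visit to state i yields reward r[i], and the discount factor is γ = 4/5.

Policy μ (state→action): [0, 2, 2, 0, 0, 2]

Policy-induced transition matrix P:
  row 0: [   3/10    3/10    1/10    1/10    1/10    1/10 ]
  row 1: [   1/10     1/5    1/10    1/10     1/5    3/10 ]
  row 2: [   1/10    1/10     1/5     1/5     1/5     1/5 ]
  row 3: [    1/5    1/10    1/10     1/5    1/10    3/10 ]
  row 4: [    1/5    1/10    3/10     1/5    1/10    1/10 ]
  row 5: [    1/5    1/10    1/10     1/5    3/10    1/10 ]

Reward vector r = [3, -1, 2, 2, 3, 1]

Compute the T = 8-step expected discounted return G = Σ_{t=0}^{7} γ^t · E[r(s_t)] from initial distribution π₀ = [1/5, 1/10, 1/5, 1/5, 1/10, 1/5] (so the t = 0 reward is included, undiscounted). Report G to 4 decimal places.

t=0: π = [0.2000, 0.1000, 0.2000, 0.2000, 0.1000, 0.2000], E[r] = 1.8000, γ^t·E[r] = 1.800000, running G = 1.800000
t=1: π = [0.1900, 0.1500, 0.1400, 0.1700, 0.1700, 0.1800], E[r] = 1.7300, γ^t·E[r] = 1.384000, running G = 3.184000
t=2: π = [0.1900, 0.1530, 0.1480, 0.1660, 0.1650, 0.1780], E[r] = 1.7180, γ^t·E[r] = 1.099520, running G = 4.283520
t=3: π = [0.1889, 0.1533, 0.1478, 0.1657, 0.1657, 0.1786], E[r] = 1.7161, γ^t·E[r] = 0.878643, running G = 5.162163
t=4: π = [0.1888, 0.1531, 0.1479, 0.1658, 0.1658, 0.1786], E[r] = 1.7167, γ^t·E[r] = 0.703160, running G = 5.865324
t=5: π = [0.1888, 0.1531, 0.1480, 0.1658, 0.1658, 0.1786], E[r] = 1.7168, γ^t·E[r] = 0.562569, running G = 6.427892
t=6: π = [0.1888, 0.1531, 0.1480, 0.1658, 0.1658, 0.1786], E[r] = 1.7168, γ^t·E[r] = 0.450058, running G = 6.877950
t=7: π = [0.1888, 0.1531, 0.1480, 0.1658, 0.1658, 0.1786], E[r] = 1.7168, γ^t·E[r] = 0.360047, running G = 7.237997

G = 7.2380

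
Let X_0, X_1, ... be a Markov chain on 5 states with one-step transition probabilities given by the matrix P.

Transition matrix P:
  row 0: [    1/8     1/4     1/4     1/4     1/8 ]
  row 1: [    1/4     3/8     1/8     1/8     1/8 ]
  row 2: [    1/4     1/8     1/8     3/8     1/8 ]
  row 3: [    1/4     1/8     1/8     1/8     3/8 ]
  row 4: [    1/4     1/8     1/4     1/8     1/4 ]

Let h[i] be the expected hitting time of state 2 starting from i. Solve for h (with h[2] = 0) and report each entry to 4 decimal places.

h = [5.0254, 5.6789, 0.0000, 5.4761, 4.8676]

First-step conditioning: h[2] = 0; for i ≠ 2, h[i] = 1 + Σ_k P[i][k]·h[k].
  h[0] = 1 + 1/8·h[0] + 1/4·h[1] + 1/4·h[3] + 1/8·h[4]
  h[1] = 1 + 1/4·h[0] + 3/8·h[1] + 1/8·h[3] + 1/8·h[4]
  h[3] = 1 + 1/4·h[0] + 1/8·h[1] + 1/8·h[3] + 3/8·h[4]
  h[4] = 1 + 1/4·h[0] + 1/8·h[1] + 1/8·h[3] + 1/4·h[4]
Solving the 4×4 linear system over states ≠ 2 gives exactly h = [1784/355, 2016/355, 0, 1944/355, 1728/355] (h[2] = 0 is the target).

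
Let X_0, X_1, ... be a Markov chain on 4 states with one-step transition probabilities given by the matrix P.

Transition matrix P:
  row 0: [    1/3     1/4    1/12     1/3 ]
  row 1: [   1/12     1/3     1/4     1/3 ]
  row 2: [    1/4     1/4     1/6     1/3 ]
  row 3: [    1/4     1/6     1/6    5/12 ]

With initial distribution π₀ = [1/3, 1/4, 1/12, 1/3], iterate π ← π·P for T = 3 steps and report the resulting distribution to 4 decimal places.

t=0: π = [0.3333, 0.2500, 0.0833, 0.3333]
t=1: π = [0.2361, 0.2431, 0.1597, 0.3611]
t=2: π = [0.2292, 0.2402, 0.1672, 0.3634]
t=3: π = [0.2291, 0.2397, 0.1676, 0.3636]

π = [0.2291, 0.2397, 0.1676, 0.3636]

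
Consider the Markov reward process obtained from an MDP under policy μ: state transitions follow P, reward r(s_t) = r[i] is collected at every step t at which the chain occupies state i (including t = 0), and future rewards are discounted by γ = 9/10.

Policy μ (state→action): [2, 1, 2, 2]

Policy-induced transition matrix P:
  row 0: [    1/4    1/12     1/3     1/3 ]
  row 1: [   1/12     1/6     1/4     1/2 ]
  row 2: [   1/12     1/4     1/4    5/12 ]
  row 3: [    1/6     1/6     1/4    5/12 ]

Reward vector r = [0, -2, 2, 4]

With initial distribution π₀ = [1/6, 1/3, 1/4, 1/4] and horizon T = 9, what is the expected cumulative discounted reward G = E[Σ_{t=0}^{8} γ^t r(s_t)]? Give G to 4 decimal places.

t=0: π = [0.1667, 0.3333, 0.2500, 0.2500], E[r] = 0.8333, γ^t·E[r] = 0.833333, running G = 0.833333
t=1: π = [0.1319, 0.1736, 0.2639, 0.4306], E[r] = 1.9028, γ^t·E[r] = 1.712500, running G = 2.545833
t=2: π = [0.1412, 0.1777, 0.2610, 0.4201], E[r] = 1.8472, γ^t·E[r] = 1.496250, running G = 4.042083
t=3: π = [0.1419, 0.1766, 0.2618, 0.4197], E[r] = 1.8491, γ^t·E[r] = 1.347961, running G = 5.390044
t=4: π = [0.1420, 0.1767, 0.2618, 0.4196], E[r] = 1.8486, γ^t·E[r] = 1.212859, running G = 6.602903
t=5: π = [0.1420, 0.1767, 0.2618, 0.4196], E[r] = 1.8486, γ^t·E[r] = 1.091569, running G = 7.694472
t=6: π = [0.1420, 0.1767, 0.2618, 0.4196], E[r] = 1.8486, γ^t·E[r] = 0.982411, running G = 8.676884
t=7: π = [0.1420, 0.1767, 0.2618, 0.4196], E[r] = 1.8486, γ^t·E[r] = 0.884170, running G = 9.561054
t=8: π = [0.1420, 0.1767, 0.2618, 0.4196], E[r] = 1.8486, γ^t·E[r] = 0.795753, running G = 10.356807

G = 10.3568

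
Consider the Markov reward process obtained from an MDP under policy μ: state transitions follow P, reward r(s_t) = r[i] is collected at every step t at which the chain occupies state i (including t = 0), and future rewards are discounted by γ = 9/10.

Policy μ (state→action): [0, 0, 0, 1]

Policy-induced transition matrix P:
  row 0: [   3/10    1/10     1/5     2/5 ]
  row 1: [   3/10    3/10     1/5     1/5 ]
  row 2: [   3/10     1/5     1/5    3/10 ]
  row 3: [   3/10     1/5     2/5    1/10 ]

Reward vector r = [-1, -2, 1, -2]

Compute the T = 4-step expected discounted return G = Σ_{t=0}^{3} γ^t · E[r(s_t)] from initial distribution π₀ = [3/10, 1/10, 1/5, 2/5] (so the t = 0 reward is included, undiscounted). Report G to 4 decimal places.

t=0: π = [0.3000, 0.1000, 0.2000, 0.4000], E[r] = -1.1000, γ^t·E[r] = -1.100000, running G = -1.100000
t=1: π = [0.3000, 0.1800, 0.2800, 0.2400], E[r] = -0.8600, γ^t·E[r] = -0.774000, running G = -1.874000
t=2: π = [0.3000, 0.1880, 0.2480, 0.2640], E[r] = -0.9560, γ^t·E[r] = -0.774360, running G = -2.648360
t=3: π = [0.3000, 0.1888, 0.2528, 0.2584], E[r] = -0.9416, γ^t·E[r] = -0.686426, running G = -3.334786

G = -3.3348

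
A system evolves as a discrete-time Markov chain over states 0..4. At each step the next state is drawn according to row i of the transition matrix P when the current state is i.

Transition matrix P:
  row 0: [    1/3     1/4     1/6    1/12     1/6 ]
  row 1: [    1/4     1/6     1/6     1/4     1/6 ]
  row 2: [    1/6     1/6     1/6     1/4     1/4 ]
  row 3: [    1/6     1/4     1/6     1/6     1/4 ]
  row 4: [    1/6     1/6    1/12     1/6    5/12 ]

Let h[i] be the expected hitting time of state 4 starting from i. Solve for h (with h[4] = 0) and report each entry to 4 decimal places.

h = [5.1557, 5.0836, 4.6540, 4.6870, 0.0000]

First-step conditioning: h[4] = 0; for i ≠ 4, h[i] = 1 + Σ_k P[i][k]·h[k].
  h[0] = 1 + 1/3·h[0] + 1/4·h[1] + 1/6·h[2] + 1/12·h[3]
  h[1] = 1 + 1/4·h[0] + 1/6·h[1] + 1/6·h[2] + 1/4·h[3]
  h[2] = 1 + 1/6·h[0] + 1/6·h[1] + 1/6·h[2] + 1/4·h[3]
  h[3] = 1 + 1/6·h[0] + 1/4·h[1] + 1/6·h[2] + 1/6·h[3]
Solving the 4×4 linear system over states ≠ 4 gives exactly h = [10296/1997, 10152/1997, 9294/1997, 9360/1997, 0] (h[4] = 0 is the target).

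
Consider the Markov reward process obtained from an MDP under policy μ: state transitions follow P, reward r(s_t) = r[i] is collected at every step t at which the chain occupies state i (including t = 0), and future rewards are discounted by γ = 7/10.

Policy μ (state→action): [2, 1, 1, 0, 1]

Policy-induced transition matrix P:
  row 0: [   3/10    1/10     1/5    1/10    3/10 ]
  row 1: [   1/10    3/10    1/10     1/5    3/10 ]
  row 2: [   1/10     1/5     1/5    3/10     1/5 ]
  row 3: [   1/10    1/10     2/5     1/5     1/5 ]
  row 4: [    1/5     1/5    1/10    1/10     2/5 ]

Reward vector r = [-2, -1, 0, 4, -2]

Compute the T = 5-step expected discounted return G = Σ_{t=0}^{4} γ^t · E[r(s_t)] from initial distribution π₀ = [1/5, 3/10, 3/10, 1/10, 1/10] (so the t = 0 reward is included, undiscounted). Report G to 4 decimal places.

G = -1.0807

t=0: π = [0.2000, 0.3000, 0.3000, 0.1000, 0.1000], E[r] = -0.5000, γ^t·E[r] = -0.500000, running G = -0.500000
t=1: π = [0.1500, 0.2000, 0.1800, 0.2000, 0.2700], E[r] = -0.2400, γ^t·E[r] = -0.168000, running G = -0.668000
t=2: π = [0.1570, 0.1850, 0.1930, 0.1760, 0.2890], E[r] = -0.3730, γ^t·E[r] = -0.182770, running G = -0.850770
t=3: π = [0.1603, 0.1852, 0.1878, 0.1747, 0.2920], E[r] = -0.3910, γ^t·E[r] = -0.134113, running G = -0.984883
t=4: π = [0.1613, 0.1850, 0.1872, 0.1736, 0.2930], E[r] = -0.3992, γ^t·E[r] = -0.095858, running G = -1.080741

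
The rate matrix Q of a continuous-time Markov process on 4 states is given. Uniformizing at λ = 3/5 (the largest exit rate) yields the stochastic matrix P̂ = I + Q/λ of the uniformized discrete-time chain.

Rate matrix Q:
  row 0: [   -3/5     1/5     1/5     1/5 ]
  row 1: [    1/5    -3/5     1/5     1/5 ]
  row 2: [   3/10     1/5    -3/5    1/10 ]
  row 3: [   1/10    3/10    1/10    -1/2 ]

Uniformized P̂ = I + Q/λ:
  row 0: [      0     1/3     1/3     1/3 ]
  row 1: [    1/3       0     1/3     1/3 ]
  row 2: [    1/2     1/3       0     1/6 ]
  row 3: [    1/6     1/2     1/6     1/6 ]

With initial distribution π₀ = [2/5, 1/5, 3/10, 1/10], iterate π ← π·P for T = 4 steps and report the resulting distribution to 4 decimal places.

t=0: π = [0.4000, 0.2000, 0.3000, 0.1000]
t=1: π = [0.2333, 0.2833, 0.2167, 0.2667]
t=2: π = [0.2472, 0.2833, 0.2167, 0.2528]
t=3: π = [0.2449, 0.2810, 0.2190, 0.2551]
t=4: π = [0.2457, 0.2822, 0.2178, 0.2543]

π = [0.2457, 0.2822, 0.2178, 0.2543]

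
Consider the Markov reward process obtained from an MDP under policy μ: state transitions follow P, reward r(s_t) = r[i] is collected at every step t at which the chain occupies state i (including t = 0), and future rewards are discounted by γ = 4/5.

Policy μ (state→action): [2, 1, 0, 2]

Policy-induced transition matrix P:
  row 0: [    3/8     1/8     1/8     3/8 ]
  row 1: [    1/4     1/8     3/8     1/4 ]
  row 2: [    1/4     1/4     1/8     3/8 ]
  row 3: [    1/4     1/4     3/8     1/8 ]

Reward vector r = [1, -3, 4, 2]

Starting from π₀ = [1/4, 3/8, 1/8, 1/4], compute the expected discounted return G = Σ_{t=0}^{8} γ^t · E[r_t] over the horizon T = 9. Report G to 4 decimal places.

G = 4.4005

t=0: π = [0.2500, 0.3750, 0.1250, 0.2500], E[r] = 0.1250, γ^t·E[r] = 0.125000, running G = 0.125000
t=1: π = [0.2813, 0.1719, 0.2813, 0.2656], E[r] = 1.4219, γ^t·E[r] = 1.137500, running G = 1.262500
t=2: π = [0.2852, 0.1934, 0.2344, 0.2871], E[r] = 1.2168, γ^t·E[r] = 0.778750, running G = 2.041250
t=3: π = [0.2856, 0.1902, 0.2451, 0.2791], E[r] = 1.2537, γ^t·E[r] = 0.641875, running G = 2.683125
t=4: π = [0.2857, 0.1905, 0.2423, 0.2815], E[r] = 1.2463, γ^t·E[r] = 0.510488, running G = 3.193613
t=5: π = [0.2857, 0.1905, 0.2430, 0.2808], E[r] = 1.2479, γ^t·E[r] = 0.408919, running G = 3.602531
t=6: π = [0.2857, 0.1905, 0.2428, 0.2810], E[r] = 1.2475, γ^t·E[r] = 0.327037, running G = 3.929568
t=7: π = [0.2857, 0.1905, 0.2429, 0.2809], E[r] = 1.2476, γ^t·E[r] = 0.261648, running G = 4.191217
t=8: π = [0.2857, 0.1905, 0.2429, 0.2810], E[r] = 1.2476, γ^t·E[r] = 0.209315, running G = 4.400532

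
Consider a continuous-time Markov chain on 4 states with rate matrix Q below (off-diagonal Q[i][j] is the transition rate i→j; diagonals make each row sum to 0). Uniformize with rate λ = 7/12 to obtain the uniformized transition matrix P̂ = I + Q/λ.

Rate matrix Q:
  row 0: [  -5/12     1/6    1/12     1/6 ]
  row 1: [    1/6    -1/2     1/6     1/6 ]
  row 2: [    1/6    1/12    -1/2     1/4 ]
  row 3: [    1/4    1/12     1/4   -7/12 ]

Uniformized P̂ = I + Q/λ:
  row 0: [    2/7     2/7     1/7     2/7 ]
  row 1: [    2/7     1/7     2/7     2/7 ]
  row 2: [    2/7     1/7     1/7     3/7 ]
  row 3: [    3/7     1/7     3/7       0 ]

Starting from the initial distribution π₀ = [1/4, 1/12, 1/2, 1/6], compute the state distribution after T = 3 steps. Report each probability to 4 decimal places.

t=0: π = [0.2500, 0.0833, 0.5000, 0.1667]
t=1: π = [0.3095, 0.1786, 0.2024, 0.3095]
t=2: π = [0.3299, 0.1871, 0.2568, 0.2262]
t=3: π = [0.3180, 0.1900, 0.2342, 0.2578]

π = [0.3180, 0.1900, 0.2342, 0.2578]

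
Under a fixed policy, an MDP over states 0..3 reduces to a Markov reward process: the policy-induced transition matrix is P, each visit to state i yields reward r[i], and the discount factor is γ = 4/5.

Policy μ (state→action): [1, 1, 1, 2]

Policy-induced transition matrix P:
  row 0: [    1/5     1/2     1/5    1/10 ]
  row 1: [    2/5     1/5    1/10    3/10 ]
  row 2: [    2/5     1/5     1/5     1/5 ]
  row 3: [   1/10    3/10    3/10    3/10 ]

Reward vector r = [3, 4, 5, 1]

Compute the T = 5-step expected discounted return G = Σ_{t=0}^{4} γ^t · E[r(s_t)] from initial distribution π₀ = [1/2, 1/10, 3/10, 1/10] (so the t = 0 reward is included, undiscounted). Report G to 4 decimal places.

G = 11.2784

t=0: π = [0.5000, 0.1000, 0.3000, 0.1000], E[r] = 3.5000, γ^t·E[r] = 3.500000, running G = 3.500000
t=1: π = [0.2700, 0.3600, 0.2000, 0.1700], E[r] = 3.4200, γ^t·E[r] = 2.736000, running G = 6.236000
t=2: π = [0.2950, 0.2980, 0.1810, 0.2260], E[r] = 3.2080, γ^t·E[r] = 2.053120, running G = 8.289120
t=3: π = [0.2732, 0.3111, 0.1928, 0.2229], E[r] = 3.2509, γ^t·E[r] = 1.664461, running G = 9.953581
t=4: π = [0.2785, 0.3043, 0.1912, 0.2261], E[r] = 3.2345, γ^t·E[r] = 1.324831, running G = 11.278412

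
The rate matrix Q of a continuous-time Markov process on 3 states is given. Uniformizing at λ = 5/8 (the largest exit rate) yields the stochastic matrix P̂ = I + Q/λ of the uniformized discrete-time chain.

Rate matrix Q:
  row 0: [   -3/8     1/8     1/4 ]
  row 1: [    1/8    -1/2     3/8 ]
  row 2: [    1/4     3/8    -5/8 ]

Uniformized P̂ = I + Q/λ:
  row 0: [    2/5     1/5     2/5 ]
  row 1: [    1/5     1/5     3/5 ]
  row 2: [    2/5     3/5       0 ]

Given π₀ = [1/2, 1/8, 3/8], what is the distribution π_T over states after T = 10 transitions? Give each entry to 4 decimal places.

t=0: π = [0.5000, 0.1250, 0.3750]
t=1: π = [0.3750, 0.3500, 0.2750]
t=2: π = [0.3300, 0.3100, 0.3600]
t=3: π = [0.3380, 0.3440, 0.3180]
t=4: π = [0.3312, 0.3272, 0.3416]
t=5: π = [0.3346, 0.3366, 0.3288]
t=6: π = [0.3327, 0.3315, 0.3358]
t=7: π = [0.3337, 0.3343, 0.3320]
t=8: π = [0.3331, 0.3328, 0.3341]
t=9: π = [0.3334, 0.3336, 0.3329]
t=10: π = [0.3333, 0.3332, 0.3336]

π = [0.3333, 0.3332, 0.3336]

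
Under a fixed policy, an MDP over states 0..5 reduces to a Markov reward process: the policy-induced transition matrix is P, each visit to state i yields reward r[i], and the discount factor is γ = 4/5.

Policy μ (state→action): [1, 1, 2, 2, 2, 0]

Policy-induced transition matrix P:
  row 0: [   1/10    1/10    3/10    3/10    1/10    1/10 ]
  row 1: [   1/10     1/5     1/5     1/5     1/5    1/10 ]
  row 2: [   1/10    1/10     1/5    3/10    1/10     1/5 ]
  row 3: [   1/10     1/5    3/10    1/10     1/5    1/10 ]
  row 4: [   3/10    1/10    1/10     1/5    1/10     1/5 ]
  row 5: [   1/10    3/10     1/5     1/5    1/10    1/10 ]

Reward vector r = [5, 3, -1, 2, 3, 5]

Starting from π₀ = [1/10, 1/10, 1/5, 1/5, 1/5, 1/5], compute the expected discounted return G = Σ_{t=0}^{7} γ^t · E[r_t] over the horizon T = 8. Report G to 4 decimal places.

t=0: π = [0.1000, 0.1000, 0.2000, 0.2000, 0.2000, 0.2000], E[r] = 2.6000, γ^t·E[r] = 2.600000, running G = 2.600000
t=1: π = [0.1400, 0.1700, 0.2100, 0.2100, 0.1300, 0.1400], E[r] = 2.5100, γ^t·E[r] = 2.008000, running G = 4.608000
t=2: π = [0.1260, 0.1660, 0.2220, 0.2140, 0.1380, 0.1340], E[r] = 2.4180, γ^t·E[r] = 1.547520, running G = 6.155520
t=3: π = [0.1276, 0.1648, 0.2202, 0.2134, 0.1380, 0.1360], E[r] = 2.4330, γ^t·E[r] = 1.245696, running G = 7.401216
t=4: π = [0.1276, 0.1650, 0.2203, 0.2134, 0.1378, 0.1358], E[r] = 2.4322, γ^t·E[r] = 0.996229, running G = 8.397445
t=5: π = [0.1276, 0.1650, 0.2203, 0.2134, 0.1378, 0.1358], E[r] = 2.4320, γ^t·E[r] = 0.796924, running G = 9.194369
t=6: π = [0.1276, 0.1650, 0.2203, 0.2134, 0.1378, 0.1358], E[r] = 2.4321, γ^t·E[r] = 0.637551, running G = 9.831919
t=7: π = [0.1276, 0.1650, 0.2203, 0.2134, 0.1378, 0.1358], E[r] = 2.4321, γ^t·E[r] = 0.510040, running G = 10.341959

G = 10.3420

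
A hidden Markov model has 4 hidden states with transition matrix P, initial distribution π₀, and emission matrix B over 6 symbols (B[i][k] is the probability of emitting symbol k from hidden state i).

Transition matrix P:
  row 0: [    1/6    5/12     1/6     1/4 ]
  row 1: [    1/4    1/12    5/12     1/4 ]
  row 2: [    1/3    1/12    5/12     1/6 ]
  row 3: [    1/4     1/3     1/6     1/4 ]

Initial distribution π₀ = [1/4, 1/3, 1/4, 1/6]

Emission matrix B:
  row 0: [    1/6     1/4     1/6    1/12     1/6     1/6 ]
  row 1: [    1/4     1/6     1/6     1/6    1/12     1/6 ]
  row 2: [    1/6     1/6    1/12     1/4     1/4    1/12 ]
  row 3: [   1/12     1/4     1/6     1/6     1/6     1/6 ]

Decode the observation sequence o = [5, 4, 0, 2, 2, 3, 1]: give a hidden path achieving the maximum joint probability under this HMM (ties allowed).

path = [1, 2, 2, 0, 1, 2, 0]

t=0: δ = [4.167e-02, 5.556e-02, 2.083e-02, 2.778e-02]  (obs o_0=5)
t=1: δ = [2.315e-03, 1.447e-03, 5.787e-03, 2.315e-03]  ψ = [1, 0, 1, 1]  (obs o_1=4)
t=2: δ = [3.215e-04, 2.411e-04, 4.019e-04, 8.038e-05]  ψ = [2, 0, 2, 2]  (obs o_2=0)
t=3: δ = [2.233e-05, 2.233e-05, 1.395e-05, 1.340e-05]  ψ = [2, 0, 2, 0]  (obs o_3=2)
t=4: δ = [9.303e-07, 1.550e-06, 7.752e-07, 9.303e-07]  ψ = [1, 0, 1, 0]  (obs o_4=2)
t=5: δ = [3.230e-08, 6.460e-08, 1.615e-07, 6.460e-08]  ψ = [1, 0, 1, 1]  (obs o_5=3)
t=6: δ = [1.346e-08, 3.589e-09, 1.122e-08, 6.729e-09]  ψ = [2, 3, 2, 2]  (obs o_6=1)
backtrack: best end state = 0; path = [1, 2, 2, 0, 1, 2, 0]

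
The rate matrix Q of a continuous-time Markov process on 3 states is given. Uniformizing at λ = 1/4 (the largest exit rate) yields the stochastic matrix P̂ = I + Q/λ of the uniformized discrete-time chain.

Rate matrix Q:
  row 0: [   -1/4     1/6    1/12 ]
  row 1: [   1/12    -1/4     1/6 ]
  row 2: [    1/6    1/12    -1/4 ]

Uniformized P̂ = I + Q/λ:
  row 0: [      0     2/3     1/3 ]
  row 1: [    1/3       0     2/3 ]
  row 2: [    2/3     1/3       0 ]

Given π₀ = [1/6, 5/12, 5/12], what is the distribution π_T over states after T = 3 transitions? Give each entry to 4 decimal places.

t=0: π = [0.1667, 0.4167, 0.4167]
t=1: π = [0.4167, 0.2500, 0.3333]
t=2: π = [0.3056, 0.3889, 0.3056]
t=3: π = [0.3333, 0.3056, 0.3611]

π = [0.3333, 0.3056, 0.3611]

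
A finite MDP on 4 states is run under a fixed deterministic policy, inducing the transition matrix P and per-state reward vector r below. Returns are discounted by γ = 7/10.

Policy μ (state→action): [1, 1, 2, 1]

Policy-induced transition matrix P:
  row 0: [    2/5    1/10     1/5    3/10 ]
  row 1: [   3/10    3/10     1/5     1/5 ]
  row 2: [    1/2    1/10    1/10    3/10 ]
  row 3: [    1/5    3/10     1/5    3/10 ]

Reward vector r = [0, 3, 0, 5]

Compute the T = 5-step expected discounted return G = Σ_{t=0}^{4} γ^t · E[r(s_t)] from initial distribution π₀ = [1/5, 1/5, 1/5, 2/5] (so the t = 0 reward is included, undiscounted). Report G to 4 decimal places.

G = 6.1758

t=0: π = [0.2000, 0.2000, 0.2000, 0.4000], E[r] = 2.6000, γ^t·E[r] = 2.600000, running G = 2.600000
t=1: π = [0.3200, 0.2200, 0.1800, 0.2800], E[r] = 2.0600, γ^t·E[r] = 1.442000, running G = 4.042000
t=2: π = [0.3400, 0.2000, 0.1820, 0.2780], E[r] = 1.9900, γ^t·E[r] = 0.975100, running G = 5.017100
t=3: π = [0.3426, 0.1956, 0.1818, 0.2800], E[r] = 1.9868, γ^t·E[r] = 0.681472, running G = 5.698572
t=4: π = [0.3426, 0.1951, 0.1818, 0.2804], E[r] = 1.9876, γ^t·E[r] = 0.477213, running G = 6.175786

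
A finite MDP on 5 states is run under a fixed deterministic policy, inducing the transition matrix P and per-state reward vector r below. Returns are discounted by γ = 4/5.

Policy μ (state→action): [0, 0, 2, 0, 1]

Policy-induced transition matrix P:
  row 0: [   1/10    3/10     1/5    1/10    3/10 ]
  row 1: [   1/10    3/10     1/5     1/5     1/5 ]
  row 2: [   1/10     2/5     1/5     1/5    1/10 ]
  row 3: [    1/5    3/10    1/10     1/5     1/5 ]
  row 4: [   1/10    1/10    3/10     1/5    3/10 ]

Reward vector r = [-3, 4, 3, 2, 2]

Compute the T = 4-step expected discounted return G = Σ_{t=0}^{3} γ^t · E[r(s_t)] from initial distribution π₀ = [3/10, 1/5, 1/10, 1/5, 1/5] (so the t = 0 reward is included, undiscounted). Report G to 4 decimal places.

G = 5.2061

t=0: π = [0.3000, 0.2000, 0.1000, 0.2000, 0.2000], E[r] = 1.0000, γ^t·E[r] = 1.000000, running G = 1.000000
t=1: π = [0.1200, 0.2700, 0.2000, 0.1700, 0.2400], E[r] = 2.1400, γ^t·E[r] = 1.712000, running G = 2.712000
t=2: π = [0.1170, 0.2720, 0.2070, 0.1880, 0.2160], E[r] = 2.1660, γ^t·E[r] = 1.386240, running G = 4.098240
t=3: π = [0.1188, 0.2775, 0.2028, 0.1883, 0.2126], E[r] = 2.1638, γ^t·E[r] = 1.107866, running G = 5.206106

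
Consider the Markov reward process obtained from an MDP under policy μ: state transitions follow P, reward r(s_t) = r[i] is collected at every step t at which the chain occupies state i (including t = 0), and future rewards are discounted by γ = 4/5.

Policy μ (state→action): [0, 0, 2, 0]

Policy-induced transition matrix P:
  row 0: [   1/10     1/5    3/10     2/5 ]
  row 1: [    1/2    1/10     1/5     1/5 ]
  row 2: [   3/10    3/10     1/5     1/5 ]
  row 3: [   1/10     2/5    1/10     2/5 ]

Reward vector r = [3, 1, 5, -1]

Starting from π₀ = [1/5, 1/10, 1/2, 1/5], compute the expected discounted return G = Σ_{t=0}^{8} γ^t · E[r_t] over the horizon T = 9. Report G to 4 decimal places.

G = 8.5370

t=0: π = [0.2000, 0.1000, 0.5000, 0.2000], E[r] = 3.0000, γ^t·E[r] = 3.000000, running G = 3.000000
t=1: π = [0.2400, 0.2800, 0.2000, 0.2800], E[r] = 1.7200, γ^t·E[r] = 1.376000, running G = 4.376000
t=2: π = [0.2520, 0.2480, 0.1960, 0.3040], E[r] = 1.6800, γ^t·E[r] = 1.075200, running G = 5.451200
t=3: π = [0.2384, 0.2556, 0.1948, 0.3112], E[r] = 1.6336, γ^t·E[r] = 0.836403, running G = 6.287603
t=4: π = [0.2412, 0.2562, 0.1927, 0.3099], E[r] = 1.6334, γ^t·E[r] = 0.669057, running G = 6.956660
t=5: π = [0.2410, 0.2556, 0.1931, 0.3102], E[r] = 1.6341, γ^t·E[r] = 0.535455, running G = 7.492116
t=6: π = [0.2409, 0.2558, 0.1931, 0.3102], E[r] = 1.6336, γ^t·E[r] = 0.428234, running G = 7.920350
t=7: π = [0.2409, 0.2558, 0.1931, 0.3102], E[r] = 1.6337, γ^t·E[r] = 0.342605, running G = 8.262955
t=8: π = [0.2409, 0.2558, 0.1931, 0.3102], E[r] = 1.6337, γ^t·E[r] = 0.274084, running G = 8.537039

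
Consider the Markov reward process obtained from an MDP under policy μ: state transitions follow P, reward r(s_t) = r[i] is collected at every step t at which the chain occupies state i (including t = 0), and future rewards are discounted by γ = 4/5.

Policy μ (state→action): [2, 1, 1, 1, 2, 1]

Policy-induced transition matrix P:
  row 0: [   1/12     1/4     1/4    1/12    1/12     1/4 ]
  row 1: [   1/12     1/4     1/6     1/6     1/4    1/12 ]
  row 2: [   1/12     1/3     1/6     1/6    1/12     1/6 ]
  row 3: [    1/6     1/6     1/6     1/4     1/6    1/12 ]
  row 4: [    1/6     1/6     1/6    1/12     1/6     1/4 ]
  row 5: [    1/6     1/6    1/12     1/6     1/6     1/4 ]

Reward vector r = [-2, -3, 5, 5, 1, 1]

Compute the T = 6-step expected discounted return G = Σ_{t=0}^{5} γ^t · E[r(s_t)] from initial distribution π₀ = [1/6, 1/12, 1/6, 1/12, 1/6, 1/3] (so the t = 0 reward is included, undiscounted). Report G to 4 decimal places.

t=0: π = [0.1667, 0.0833, 0.1667, 0.0833, 0.1667, 0.3333], E[r] = 1.1667, γ^t·E[r] = 1.166667, running G = 1.166667
t=1: π = [0.1319, 0.2153, 0.1528, 0.1458, 0.1458, 0.2083], E[r] = 0.9375, γ^t·E[r] = 0.750000, running G = 1.916667
t=2: π = [0.1250, 0.2211, 0.1603, 0.1557, 0.1609, 0.1771], E[r] = 1.0046, γ^t·E[r] = 0.642963, running G = 2.559630
t=3: π = [0.1245, 0.2222, 0.1623, 0.1558, 0.1613, 0.1739], E[r] = 1.0103, γ^t·E[r] = 0.517259, running G = 3.076889
t=4: π = [0.1242, 0.2226, 0.1626, 0.1558, 0.1613, 0.1735], E[r] = 1.0104, γ^t·E[r] = 0.413842, running G = 3.490731
t=5: π = [0.1242, 0.2227, 0.1626, 0.1559, 0.1613, 0.1734], E[r] = 1.0104, γ^t·E[r] = 0.331086, running G = 3.821817

G = 3.8218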